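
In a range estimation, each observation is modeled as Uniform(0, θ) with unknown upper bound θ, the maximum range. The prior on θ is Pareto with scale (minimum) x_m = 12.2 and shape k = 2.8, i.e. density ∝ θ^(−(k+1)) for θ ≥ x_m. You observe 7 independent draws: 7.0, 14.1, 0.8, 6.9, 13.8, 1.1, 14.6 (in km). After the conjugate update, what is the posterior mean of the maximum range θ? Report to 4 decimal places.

A Pareto(scale x_m, shape k) prior on the upper bound θ of Uniform(0, θ) is conjugate: posterior is Pareto(max(x_m, max xᵢ), k + n).
Sample maximum = 14.6; prior scale x_m = 12.2 → posterior scale = max = 14.6.
Posterior shape = 2.8 + 7 = 9.8.
E[θ|data] = k·x_m/(k−1) = 9.8·14.6/8.8 = 16.2591.

16.2591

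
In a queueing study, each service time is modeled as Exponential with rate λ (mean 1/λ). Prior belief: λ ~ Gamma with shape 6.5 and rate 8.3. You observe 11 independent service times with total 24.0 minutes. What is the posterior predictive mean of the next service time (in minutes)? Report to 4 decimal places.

1.9576

With a Gamma(shape α, rate β) prior on the exponential rate λ, the posterior after n observations with total T = Σxᵢ is Gamma(α+n, β+T).
Posterior: Gamma(6.5+11, 8.3+24.0) = Gamma(17.5, 32.3).
The predictive distribution for the next observation is Lomax; its mean is β/(α−1) = 32.3/16.5 = 1.9576.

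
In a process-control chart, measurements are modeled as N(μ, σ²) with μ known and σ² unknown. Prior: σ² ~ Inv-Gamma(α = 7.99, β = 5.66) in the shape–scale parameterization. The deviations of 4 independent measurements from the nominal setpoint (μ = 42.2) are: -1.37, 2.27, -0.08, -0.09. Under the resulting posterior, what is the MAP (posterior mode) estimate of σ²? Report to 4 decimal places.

With known mean μ and an Inverse-Gamma(α, β) prior on σ², the Normal likelihood is conjugate: posterior is Inv-Gamma(α + n/2, β + Σ(xᵢ−μ)²/2).
Σ(xᵢ−μ)² = (-1.37)² + (2.27)² + (-0.08)² + (-0.09)² = 7.0443.
Posterior: Inv-Gamma(7.99 + 4/2, 5.66 + 7.0443/2) = Inv-Gamma(9.99, 9.18215).
Mode = β/(α+1) = 9.18215/10.99 = 0.8355.

0.8355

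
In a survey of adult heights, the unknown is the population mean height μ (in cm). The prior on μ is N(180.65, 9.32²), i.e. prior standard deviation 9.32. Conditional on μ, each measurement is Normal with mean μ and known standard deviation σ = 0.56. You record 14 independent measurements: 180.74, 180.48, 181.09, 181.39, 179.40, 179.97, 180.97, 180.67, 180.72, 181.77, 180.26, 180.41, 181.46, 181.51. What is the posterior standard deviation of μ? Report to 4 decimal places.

0.1496

For Normal data with known variance σ², a Normal(μ₀, σ₀²) prior on μ is conjugate. Posterior precision = 1/σ₀² + n/σ²; posterior mean is the precision-weighted average of μ₀ and x̄.
σ₀² = 9.32² = 86.8624, σ² = 0.56² = 0.3136; σ² + n·σ₀² = 0.3136 + 14·86.8624 = 1216.3872.
Posterior precision = 1/σ₀² + n/σ² = 1/86.8624 + 14/0.3136 = (σ² + n·σ₀²)/(σ₀²σ²) = 1216.3872/(86.8624·0.3136); posterior variance σₙ² = σ₀²σ²/(σ² + n·σ₀²) = 86.8624·0.3136/1216.3872 = 0.022394.
Posterior SD = √σₙ² = √(86.8624·0.3136/1216.3872) = 0.1496.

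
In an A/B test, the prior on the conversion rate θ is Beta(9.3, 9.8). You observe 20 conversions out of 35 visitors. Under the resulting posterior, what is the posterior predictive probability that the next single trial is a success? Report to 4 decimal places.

The Beta prior is conjugate to a Binomial/Bernoulli likelihood; the update adds successes to α and failures to β.
Posterior: Beta(α+k, β+n−k) = Beta(9.3+20, 9.8+15) = Beta(29.3, 24.8).
For a single future Bernoulli trial, P(success | data) = α/(α+β) = 0.5416.

0.5416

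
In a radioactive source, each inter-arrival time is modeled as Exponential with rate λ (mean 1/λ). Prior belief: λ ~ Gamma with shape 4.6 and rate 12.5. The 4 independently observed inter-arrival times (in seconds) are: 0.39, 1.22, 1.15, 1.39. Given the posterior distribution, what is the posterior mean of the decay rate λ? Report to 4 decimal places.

With a Gamma(shape α, rate β) prior on the exponential rate λ, the posterior after n observations with total T = Σxᵢ is Gamma(α+n, β+T).
Sum of observations T = 4.15 seconds; n = 4.
Posterior: Gamma(4.6+4, 12.5+4.15) = Gamma(8.6, 16.65).
Posterior mean of λ = α/β = 8.6/16.65 = 0.5165.

0.5165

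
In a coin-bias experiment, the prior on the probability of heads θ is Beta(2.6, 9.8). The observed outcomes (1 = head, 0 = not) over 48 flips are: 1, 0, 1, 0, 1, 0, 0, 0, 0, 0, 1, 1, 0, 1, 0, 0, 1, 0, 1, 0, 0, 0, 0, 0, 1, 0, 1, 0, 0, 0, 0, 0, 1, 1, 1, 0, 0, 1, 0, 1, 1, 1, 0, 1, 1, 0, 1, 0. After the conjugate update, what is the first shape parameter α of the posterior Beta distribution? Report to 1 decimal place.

The Beta prior is conjugate to a Binomial/Bernoulli likelihood; the update adds successes to α and failures to β.
Posterior: Beta(α+k, β+n−k) = Beta(2.6+20, 9.8+28) = Beta(22.6, 37.8).
Posterior α = 22.6.

22.6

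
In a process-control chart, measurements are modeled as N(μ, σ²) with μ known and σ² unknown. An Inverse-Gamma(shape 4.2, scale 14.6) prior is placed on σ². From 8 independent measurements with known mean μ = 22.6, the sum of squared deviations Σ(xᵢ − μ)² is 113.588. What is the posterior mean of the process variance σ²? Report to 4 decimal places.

With known mean μ and an Inverse-Gamma(α, β) prior on σ², the Normal likelihood is conjugate: posterior is Inv-Gamma(α + n/2, β + Σ(xᵢ−μ)²/2).
Posterior: Inv-Gamma(4.2 + 8/2, 14.6 + 113.588/2) = Inv-Gamma(8.20, 71.3940).
E[σ²|data] = β/(α−1) = 71.3940/7.20 = 9.9158.

9.9158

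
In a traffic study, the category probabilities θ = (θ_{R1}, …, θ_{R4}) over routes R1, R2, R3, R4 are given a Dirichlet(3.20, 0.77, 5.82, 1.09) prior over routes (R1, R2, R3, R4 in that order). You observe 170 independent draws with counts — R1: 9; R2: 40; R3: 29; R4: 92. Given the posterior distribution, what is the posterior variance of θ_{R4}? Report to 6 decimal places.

0.001373

The Dirichlet prior is conjugate to the Multinomial likelihood: each posterior αⱼ = prior αⱼ + observed count nⱼ.
Posterior concentration: (12.20, 40.77, 34.82, 93.09), total = 180.88.
Var[θ_j] = α_j(Σα−α_j)/((Σα)²(Σα+1)) = 93.09·87.79/(180.88²·181.88) = 0.001373.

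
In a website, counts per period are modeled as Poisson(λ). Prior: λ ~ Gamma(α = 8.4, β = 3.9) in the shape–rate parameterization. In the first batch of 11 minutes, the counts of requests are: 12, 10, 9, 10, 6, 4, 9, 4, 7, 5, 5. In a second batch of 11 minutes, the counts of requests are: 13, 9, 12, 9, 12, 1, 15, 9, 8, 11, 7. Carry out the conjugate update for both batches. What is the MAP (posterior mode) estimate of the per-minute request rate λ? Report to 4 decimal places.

With a Gamma(shape α, rate β) prior, the Poisson likelihood is conjugate: the posterior is Gamma(α + ΣXᵢ, β + n).
Batch 1: sum of counts S = 81 over n = 11 minutes.
After batch 1: Gamma(α+S, β+n) = Gamma(8.4+81, 3.9+11) = Gamma(89.4, 14.9).
Batch 2: sum of counts S = 106 over n = 11 minutes.
After batch 2: Gamma(α+S, β+n) = Gamma(89.4+106, 14.9+11) = Gamma(195.4, 25.9).
Mode of Gamma(α,β) for α≥1 is (α−1)/β = 194.4/25.9 = 7.5058.

7.5058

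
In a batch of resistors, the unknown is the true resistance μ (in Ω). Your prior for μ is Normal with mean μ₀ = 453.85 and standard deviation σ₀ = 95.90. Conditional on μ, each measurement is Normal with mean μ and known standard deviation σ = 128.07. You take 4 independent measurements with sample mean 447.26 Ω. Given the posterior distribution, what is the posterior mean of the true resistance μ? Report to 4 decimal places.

449.2922

For Normal data with known variance σ², a Normal(μ₀, σ₀²) prior on μ is conjugate. Posterior precision = 1/σ₀² + n/σ²; posterior mean is the precision-weighted average of μ₀ and x̄.
n·x̄ = 4·447.26 = 1789.04.
σ₀² = 95.90² = 9196.81, σ² = 128.07² = 16401.9249; σ² + n·σ₀² = 16401.9249 + 4·9196.81 = 53189.1649.
Posterior mean = (μ₀/σ₀² + n·x̄/σ²)/(1/σ₀² + n/σ²) = (σ²·μ₀ + σ₀²·n·x̄)/(σ² + n·σ₀²) = (16401.9249·453.85 + 9196.81·1789.04)/53189.1649 = 23897474.578265/53189.1649 = 449.2922.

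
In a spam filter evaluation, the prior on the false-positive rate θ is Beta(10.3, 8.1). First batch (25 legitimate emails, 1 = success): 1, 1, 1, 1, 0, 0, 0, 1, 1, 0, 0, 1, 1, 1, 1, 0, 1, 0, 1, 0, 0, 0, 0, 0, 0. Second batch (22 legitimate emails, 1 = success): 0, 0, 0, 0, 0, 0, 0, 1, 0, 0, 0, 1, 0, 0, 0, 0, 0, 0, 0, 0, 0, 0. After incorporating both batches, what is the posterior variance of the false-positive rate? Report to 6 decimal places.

The Beta prior is conjugate to a Binomial/Bernoulli likelihood; the update adds successes to α and failures to β.
After batch 1: Beta(10.3+12, 8.1+13) = Beta(22.3, 21.1).
After batch 2: Beta(22.3+2, 21.1+20) = Beta(24.3, 41.1).
Var = αβ/((α+β)²(α+β+1)) = 24.3·41.1/(65.4²·66.4) = 0.003517.

0.003517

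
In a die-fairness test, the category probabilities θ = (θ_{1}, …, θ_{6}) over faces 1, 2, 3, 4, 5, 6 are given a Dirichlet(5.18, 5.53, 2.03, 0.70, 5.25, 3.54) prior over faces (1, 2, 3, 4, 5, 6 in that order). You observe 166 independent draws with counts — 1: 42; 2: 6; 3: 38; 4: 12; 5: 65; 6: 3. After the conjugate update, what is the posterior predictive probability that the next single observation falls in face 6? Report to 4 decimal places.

0.0347

The Dirichlet prior is conjugate to the Multinomial likelihood: each posterior αⱼ = prior αⱼ + observed count nⱼ.
Posterior concentration: (47.18, 11.53, 40.03, 12.70, 70.25, 6.54), total = 188.23.
P(next = 6 | data) = α_{6}/Σα = 0.0347.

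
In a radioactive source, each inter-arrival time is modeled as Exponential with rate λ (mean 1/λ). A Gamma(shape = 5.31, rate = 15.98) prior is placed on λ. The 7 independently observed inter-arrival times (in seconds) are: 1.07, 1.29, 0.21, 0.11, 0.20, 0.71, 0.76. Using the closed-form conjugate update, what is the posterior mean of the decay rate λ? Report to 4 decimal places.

With a Gamma(shape α, rate β) prior on the exponential rate λ, the posterior after n observations with total T = Σxᵢ is Gamma(α+n, β+T).
Sum of observations T = 4.35 seconds; n = 7.
Posterior: Gamma(5.31+7, 15.98+4.35) = Gamma(12.31, 20.33).
Posterior mean of λ = α/β = 12.31/20.33 = 0.6055.

0.6055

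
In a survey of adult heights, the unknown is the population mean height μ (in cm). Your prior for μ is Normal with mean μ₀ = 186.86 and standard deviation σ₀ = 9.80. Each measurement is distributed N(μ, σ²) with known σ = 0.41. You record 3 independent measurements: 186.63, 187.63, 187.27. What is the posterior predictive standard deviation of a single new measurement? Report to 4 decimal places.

0.4734

For Normal data with known variance σ², a Normal(μ₀, σ₀²) prior on μ is conjugate. Posterior precision = 1/σ₀² + n/σ²; posterior mean is the precision-weighted average of μ₀ and x̄.
σ₀² = 9.80² = 96.04, σ² = 0.41² = 0.1681; σ² + n·σ₀² = 0.1681 + 3·96.04 = 288.2881.
Posterior precision = 1/σ₀² + n/σ² = 1/96.04 + 3/0.1681 = (σ² + n·σ₀²)/(σ₀²σ²) = 288.2881/(96.04·0.1681); posterior variance σₙ² = σ₀²σ²/(σ² + n·σ₀²) = 96.04·0.1681/288.2881 = 0.056001.
Predictive variance for one new observation = σₙ² + σ² = 96.04·0.1681/288.2881 + 0.1681 = σ²·(σ₀² + 288.2881)/288.2881 = 0.1681·384.3281/288.2881 = 0.224101; SD = √(0.1681·384.3281/288.2881) = 0.4734.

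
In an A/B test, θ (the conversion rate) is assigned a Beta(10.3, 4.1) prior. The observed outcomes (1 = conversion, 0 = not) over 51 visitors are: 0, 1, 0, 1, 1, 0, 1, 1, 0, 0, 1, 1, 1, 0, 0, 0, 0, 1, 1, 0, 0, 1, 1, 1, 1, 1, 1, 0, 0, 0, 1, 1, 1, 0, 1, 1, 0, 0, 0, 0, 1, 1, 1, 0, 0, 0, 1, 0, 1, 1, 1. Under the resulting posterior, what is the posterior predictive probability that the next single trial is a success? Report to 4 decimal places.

0.5856

The Beta prior is conjugate to a Binomial/Bernoulli likelihood; the update adds successes to α and failures to β.
Posterior: Beta(α+k, β+n−k) = Beta(10.3+28, 4.1+23) = Beta(38.3, 27.1).
For a single future Bernoulli trial, P(success | data) = α/(α+β) = 0.5856.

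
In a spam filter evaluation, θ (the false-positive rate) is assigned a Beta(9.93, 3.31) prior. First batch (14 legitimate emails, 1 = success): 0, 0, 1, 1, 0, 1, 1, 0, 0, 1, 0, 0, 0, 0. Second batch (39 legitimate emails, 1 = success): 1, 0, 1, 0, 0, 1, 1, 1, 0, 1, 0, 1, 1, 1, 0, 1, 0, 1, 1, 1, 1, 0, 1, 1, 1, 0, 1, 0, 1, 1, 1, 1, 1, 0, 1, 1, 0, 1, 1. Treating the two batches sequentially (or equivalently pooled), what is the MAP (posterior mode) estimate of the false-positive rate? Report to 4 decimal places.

0.6371

The Beta prior is conjugate to a Binomial/Bernoulli likelihood; the update adds successes to α and failures to β.
After batch 1: Beta(9.93+5, 3.31+9) = Beta(14.93, 12.31).
After batch 2: Beta(14.93+27, 12.31+12) = Beta(41.93, 24.31).
Mode of Beta(a,b) for a,b>1 is (a−1)/(a+b−2) = 40.93/64.24 = 0.6371.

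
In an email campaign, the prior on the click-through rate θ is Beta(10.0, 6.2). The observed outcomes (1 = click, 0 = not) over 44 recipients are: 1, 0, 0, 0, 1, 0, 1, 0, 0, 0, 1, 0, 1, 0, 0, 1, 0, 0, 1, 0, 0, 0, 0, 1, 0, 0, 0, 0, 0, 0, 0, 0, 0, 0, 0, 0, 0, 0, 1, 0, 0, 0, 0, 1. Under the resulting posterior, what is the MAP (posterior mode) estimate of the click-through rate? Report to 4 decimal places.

The Beta prior is conjugate to a Binomial/Bernoulli likelihood; the update adds successes to α and failures to β.
Posterior: Beta(α+k, β+n−k) = Beta(10.0+10, 6.2+34) = Beta(20.0, 40.2).
Mode of Beta(a,b) for a,b>1 is (a−1)/(a+b−2) = 19.0/58.2 = 0.3265.

0.3265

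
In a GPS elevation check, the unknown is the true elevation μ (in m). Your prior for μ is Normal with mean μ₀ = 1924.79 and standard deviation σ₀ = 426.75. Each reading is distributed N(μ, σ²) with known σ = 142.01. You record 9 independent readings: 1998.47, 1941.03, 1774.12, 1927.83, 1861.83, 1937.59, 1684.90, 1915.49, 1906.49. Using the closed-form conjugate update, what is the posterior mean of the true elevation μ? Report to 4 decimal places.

For Normal data with known variance σ², a Normal(μ₀, σ₀²) prior on μ is conjugate. Posterior precision = 1/σ₀² + n/σ²; posterior mean is the precision-weighted average of μ₀ and x̄.
Σxᵢ = 1998.47 + 1941.03 + 1774.12 + 1927.83 + 1861.83 + 1937.59 + 1684.90 + 1915.49 + 1906.49 = 16947.75, so n·x̄ = 16947.75.
σ₀² = 426.75² = 182115.5625, σ² = 142.01² = 20166.8401; σ² + n·σ₀² = 20166.8401 + 9·182115.5625 = 1659206.9026.
Posterior mean = (μ₀/σ₀² + n·x̄/σ²)/(1/σ₀² + n/σ²) = (σ²·μ₀ + σ₀²·n·x̄)/(σ² + n·σ₀²) = (20166.8401·1924.79 + 182115.5625·16947.75)/1659206.9026 = 3125265956.515454/1659206.9026 = 1883.5903.

1883.5903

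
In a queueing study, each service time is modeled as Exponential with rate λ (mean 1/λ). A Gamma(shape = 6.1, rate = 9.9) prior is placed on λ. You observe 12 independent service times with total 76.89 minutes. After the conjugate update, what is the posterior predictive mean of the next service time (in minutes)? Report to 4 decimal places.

5.0754

With a Gamma(shape α, rate β) prior on the exponential rate λ, the posterior after n observations with total T = Σxᵢ is Gamma(α+n, β+T).
Posterior: Gamma(6.1+12, 9.9+76.89) = Gamma(18.1, 86.79).
The predictive distribution for the next observation is Lomax; its mean is β/(α−1) = 86.79/17.1 = 5.0754.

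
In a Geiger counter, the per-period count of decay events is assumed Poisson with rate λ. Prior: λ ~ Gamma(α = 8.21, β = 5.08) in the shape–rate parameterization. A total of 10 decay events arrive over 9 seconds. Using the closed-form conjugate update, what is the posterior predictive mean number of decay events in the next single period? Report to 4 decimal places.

1.2933

With a Gamma(shape α, rate β) prior, the Poisson likelihood is conjugate: the posterior is Gamma(α + ΣXᵢ, β + n).
Posterior: Gamma(α+S, β+n) = Gamma(8.21+10, 5.08+9) = Gamma(18.21, 14.08).
The predictive distribution for one future period is NegBinom with mean α/β = 1.2933.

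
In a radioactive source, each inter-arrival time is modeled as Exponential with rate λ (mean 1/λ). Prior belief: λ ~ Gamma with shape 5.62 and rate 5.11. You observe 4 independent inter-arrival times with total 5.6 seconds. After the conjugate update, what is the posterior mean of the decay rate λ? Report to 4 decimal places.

0.8982

With a Gamma(shape α, rate β) prior on the exponential rate λ, the posterior after n observations with total T = Σxᵢ is Gamma(α+n, β+T).
Posterior: Gamma(5.62+4, 5.11+5.6) = Gamma(9.62, 10.71).
Posterior mean of λ = α/β = 9.62/10.71 = 0.8982.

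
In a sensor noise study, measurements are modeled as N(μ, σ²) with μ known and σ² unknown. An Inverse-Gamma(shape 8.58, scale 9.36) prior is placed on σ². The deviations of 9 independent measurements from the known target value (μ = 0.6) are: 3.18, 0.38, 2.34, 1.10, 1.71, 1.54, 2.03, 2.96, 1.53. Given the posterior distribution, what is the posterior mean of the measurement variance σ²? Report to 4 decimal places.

2.3254

With known mean μ and an Inverse-Gamma(α, β) prior on σ², the Normal likelihood is conjugate: posterior is Inv-Gamma(α + n/2, β + Σ(xᵢ−μ)²/2).
Σ(xᵢ−μ)² = (3.18)² + (0.38)² + (2.34)² + (1.10)² + (1.71)² + (1.54)² + (2.03)² + (2.96)² + (1.53)² = 37.4615.
Posterior: Inv-Gamma(8.58 + 9/2, 9.36 + 37.4615/2) = Inv-Gamma(13.08, 28.09075).
E[σ²|data] = β/(α−1) = 28.09075/12.08 = 2.3254.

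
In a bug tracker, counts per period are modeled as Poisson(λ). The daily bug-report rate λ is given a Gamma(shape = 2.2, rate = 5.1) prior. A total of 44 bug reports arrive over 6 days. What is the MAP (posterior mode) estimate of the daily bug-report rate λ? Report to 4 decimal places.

With a Gamma(shape α, rate β) prior, the Poisson likelihood is conjugate: the posterior is Gamma(α + ΣXᵢ, β + n).
Posterior: Gamma(α+S, β+n) = Gamma(2.2+44, 5.1+6) = Gamma(46.2, 11.1).
Mode of Gamma(α,β) for α≥1 is (α−1)/β = 45.2/11.1 = 4.0721.

4.0721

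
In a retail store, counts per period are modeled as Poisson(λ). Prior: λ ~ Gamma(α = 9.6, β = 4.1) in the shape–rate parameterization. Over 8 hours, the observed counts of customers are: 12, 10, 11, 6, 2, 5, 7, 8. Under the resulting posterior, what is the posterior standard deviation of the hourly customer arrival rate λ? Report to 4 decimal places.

With a Gamma(shape α, rate β) prior, the Poisson likelihood is conjugate: the posterior is Gamma(α + ΣXᵢ, β + n).
Sum of counts S = 61 over n = 8 hours.
Posterior: Gamma(α+S, β+n) = Gamma(9.6+61, 4.1+8) = Gamma(70.6, 12.1).
SD = √α/β = √70.6/12.1 = 0.6944.

0.6944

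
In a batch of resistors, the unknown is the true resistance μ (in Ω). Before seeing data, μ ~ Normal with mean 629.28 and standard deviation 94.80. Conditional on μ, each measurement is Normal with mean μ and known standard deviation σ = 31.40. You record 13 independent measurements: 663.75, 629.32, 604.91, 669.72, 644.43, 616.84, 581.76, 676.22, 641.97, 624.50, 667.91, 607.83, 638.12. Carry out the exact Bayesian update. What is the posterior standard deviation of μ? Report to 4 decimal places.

8.6723

For Normal data with known variance σ², a Normal(μ₀, σ₀²) prior on μ is conjugate. Posterior precision = 1/σ₀² + n/σ²; posterior mean is the precision-weighted average of μ₀ and x̄.
σ₀² = 94.80² = 8987.04, σ² = 31.40² = 985.96; σ² + n·σ₀² = 985.96 + 13·8987.04 = 117817.48.
Posterior precision = 1/σ₀² + n/σ² = 1/8987.04 + 13/985.96 = (σ² + n·σ₀²)/(σ₀²σ²) = 117817.48/(8987.04·985.96); posterior variance σₙ² = σ₀²σ²/(σ² + n·σ₀²) = 8987.04·985.96/117817.48 = 75.208381.
Posterior SD = √σₙ² = √(8987.04·985.96/117817.48) = 8.6723.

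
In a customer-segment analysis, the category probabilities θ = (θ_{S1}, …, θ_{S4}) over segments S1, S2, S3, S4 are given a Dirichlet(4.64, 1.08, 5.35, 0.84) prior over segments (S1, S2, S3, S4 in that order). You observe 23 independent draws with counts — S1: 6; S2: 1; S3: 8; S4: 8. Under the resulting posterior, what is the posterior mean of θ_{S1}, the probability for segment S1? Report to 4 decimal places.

The Dirichlet prior is conjugate to the Multinomial likelihood: each posterior αⱼ = prior αⱼ + observed count nⱼ.
Posterior concentration: (10.64, 2.08, 13.35, 8.84), total = 34.91.
E[θ_{S1}|data] = α_{S1}/Σα = 10.64/34.91 = 0.3048.

0.3048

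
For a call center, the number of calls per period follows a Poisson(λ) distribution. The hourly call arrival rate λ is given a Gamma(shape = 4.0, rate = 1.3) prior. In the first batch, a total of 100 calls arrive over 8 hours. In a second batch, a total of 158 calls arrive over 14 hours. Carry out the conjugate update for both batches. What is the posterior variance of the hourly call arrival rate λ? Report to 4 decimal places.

With a Gamma(shape α, rate β) prior, the Poisson likelihood is conjugate: the posterior is Gamma(α + ΣXᵢ, β + n).
After batch 1: Gamma(α+S, β+n) = Gamma(4.0+100, 1.3+8) = Gamma(104.0, 9.3).
After batch 2: Gamma(α+S, β+n) = Gamma(104.0+158, 9.3+14) = Gamma(262.0, 23.3).
Var = α/β² = 262.0/23.3² = 0.4826.

0.4826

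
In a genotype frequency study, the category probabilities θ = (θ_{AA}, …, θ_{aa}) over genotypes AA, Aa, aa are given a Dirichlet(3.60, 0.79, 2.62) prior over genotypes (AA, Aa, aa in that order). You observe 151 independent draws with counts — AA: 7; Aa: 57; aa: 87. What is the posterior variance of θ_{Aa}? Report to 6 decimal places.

0.001459

The Dirichlet prior is conjugate to the Multinomial likelihood: each posterior αⱼ = prior αⱼ + observed count nⱼ.
Posterior concentration: (10.60, 57.79, 89.62), total = 158.01.
Var[θ_j] = α_j(Σα−α_j)/((Σα)²(Σα+1)) = 57.79·100.22/(158.01²·159.01) = 0.001459.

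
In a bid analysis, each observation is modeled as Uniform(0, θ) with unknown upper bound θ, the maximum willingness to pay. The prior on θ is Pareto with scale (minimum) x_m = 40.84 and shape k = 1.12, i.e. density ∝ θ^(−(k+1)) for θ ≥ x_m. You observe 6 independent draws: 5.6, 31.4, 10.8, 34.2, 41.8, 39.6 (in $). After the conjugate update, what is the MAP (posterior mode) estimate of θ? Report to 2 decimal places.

A Pareto(scale x_m, shape k) prior on the upper bound θ of Uniform(0, θ) is conjugate: posterior is Pareto(max(x_m, max xᵢ), k + n).
Sample maximum = 41.8; prior scale x_m = 40.84 → posterior scale = max = 41.80.
Posterior shape = 1.12 + 6 = 7.12.
The Pareto density is decreasing on [x_m, ∞), so the mode is x_m = 41.80.

41.80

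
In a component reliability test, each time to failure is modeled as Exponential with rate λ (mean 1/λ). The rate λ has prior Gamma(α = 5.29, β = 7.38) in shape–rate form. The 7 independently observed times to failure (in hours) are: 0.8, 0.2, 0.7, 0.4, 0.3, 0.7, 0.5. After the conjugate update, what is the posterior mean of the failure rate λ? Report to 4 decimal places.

With a Gamma(shape α, rate β) prior on the exponential rate λ, the posterior after n observations with total T = Σxᵢ is Gamma(α+n, β+T).
Sum of observations T = 3.6 hours; n = 7.
Posterior: Gamma(5.29+7, 7.38+3.6) = Gamma(12.29, 10.98).
Posterior mean of λ = α/β = 12.29/10.98 = 1.1193.

1.1193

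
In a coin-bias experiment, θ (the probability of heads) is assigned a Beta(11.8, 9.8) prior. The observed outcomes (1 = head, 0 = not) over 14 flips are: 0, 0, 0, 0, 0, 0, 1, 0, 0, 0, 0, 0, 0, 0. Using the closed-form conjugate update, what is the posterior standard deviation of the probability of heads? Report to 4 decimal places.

The Beta prior is conjugate to a Binomial/Bernoulli likelihood; the update adds successes to α and failures to β.
Posterior: Beta(α+k, β+n−k) = Beta(11.8+1, 9.8+13) = Beta(12.8, 22.8).
Var = αβ/((α+β)²(α+β+1)) = 12.8·22.8/(35.6²·36.6) = 0.00629164; SD = √0.00629164 = 0.0793.

0.0793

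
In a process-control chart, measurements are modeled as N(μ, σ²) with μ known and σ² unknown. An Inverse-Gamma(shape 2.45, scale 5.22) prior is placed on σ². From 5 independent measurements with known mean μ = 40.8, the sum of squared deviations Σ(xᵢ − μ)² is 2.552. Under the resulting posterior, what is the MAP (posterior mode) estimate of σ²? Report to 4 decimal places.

1.0918

With known mean μ and an Inverse-Gamma(α, β) prior on σ², the Normal likelihood is conjugate: posterior is Inv-Gamma(α + n/2, β + Σ(xᵢ−μ)²/2).
Posterior: Inv-Gamma(2.45 + 5/2, 5.22 + 2.552/2) = Inv-Gamma(4.95, 6.4960).
Mode = β/(α+1) = 6.4960/5.95 = 1.0918.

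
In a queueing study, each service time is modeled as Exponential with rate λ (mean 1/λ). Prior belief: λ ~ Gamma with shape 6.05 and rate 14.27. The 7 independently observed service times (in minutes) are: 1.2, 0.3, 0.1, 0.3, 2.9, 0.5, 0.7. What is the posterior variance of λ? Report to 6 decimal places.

0.031762

With a Gamma(shape α, rate β) prior on the exponential rate λ, the posterior after n observations with total T = Σxᵢ is Gamma(α+n, β+T).
Sum of observations T = 6.0 minutes; n = 7.
Posterior: Gamma(6.05+7, 14.27+6.0) = Gamma(13.05, 20.27).
Var = α/β² = 0.031762.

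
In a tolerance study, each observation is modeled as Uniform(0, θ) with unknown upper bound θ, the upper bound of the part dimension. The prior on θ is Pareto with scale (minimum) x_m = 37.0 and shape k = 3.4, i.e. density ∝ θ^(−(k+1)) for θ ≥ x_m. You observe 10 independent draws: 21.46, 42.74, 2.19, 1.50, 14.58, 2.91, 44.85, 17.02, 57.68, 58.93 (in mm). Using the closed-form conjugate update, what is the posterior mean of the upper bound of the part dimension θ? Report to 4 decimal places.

63.6824

A Pareto(scale x_m, shape k) prior on the upper bound θ of Uniform(0, θ) is conjugate: posterior is Pareto(max(x_m, max xᵢ), k + n).
Sample maximum = 58.93; prior scale x_m = 37.0 → posterior scale = max = 58.93.
Posterior shape = 3.4 + 10 = 13.4.
E[θ|data] = k·x_m/(k−1) = 13.4·58.93/12.4 = 63.6824.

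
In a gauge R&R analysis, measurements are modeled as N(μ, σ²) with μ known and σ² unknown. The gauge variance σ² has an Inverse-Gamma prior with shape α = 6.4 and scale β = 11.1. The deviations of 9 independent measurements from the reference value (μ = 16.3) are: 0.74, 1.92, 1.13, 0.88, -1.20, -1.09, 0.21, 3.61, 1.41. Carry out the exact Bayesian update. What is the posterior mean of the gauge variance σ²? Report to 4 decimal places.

2.3322

With known mean μ and an Inverse-Gamma(α, β) prior on σ², the Normal likelihood is conjugate: posterior is Inv-Gamma(α + n/2, β + Σ(xᵢ−μ)²/2).
Σ(xᵢ−μ)² = (0.74)² + (1.92)² + (1.13)² + (0.88)² + (-1.20)² + (-1.09)² + (0.21)² + (3.61)² + (1.41)² = 23.9777.
Posterior: Inv-Gamma(6.4 + 9/2, 11.1 + 23.9777/2) = Inv-Gamma(10.90, 23.08885).
E[σ²|data] = β/(α−1) = 23.08885/9.90 = 2.3322.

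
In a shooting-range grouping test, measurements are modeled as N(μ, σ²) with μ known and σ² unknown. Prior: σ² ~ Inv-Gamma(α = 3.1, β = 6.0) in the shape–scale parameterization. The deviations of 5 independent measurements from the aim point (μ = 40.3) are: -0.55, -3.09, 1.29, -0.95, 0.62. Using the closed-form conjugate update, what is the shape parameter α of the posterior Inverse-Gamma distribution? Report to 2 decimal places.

5.60

With known mean μ and an Inverse-Gamma(α, β) prior on σ², the Normal likelihood is conjugate: posterior is Inv-Gamma(α + n/2, β + Σ(xᵢ−μ)²/2).
Σ(xᵢ−μ)² = (-0.55)² + (-3.09)² + (1.29)² + (-0.95)² + (0.62)² = 12.8016.
Posterior: Inv-Gamma(3.1 + 5/2, 6.0 + 12.8016/2) = Inv-Gamma(5.60, 12.40080).
Posterior α = 5.60.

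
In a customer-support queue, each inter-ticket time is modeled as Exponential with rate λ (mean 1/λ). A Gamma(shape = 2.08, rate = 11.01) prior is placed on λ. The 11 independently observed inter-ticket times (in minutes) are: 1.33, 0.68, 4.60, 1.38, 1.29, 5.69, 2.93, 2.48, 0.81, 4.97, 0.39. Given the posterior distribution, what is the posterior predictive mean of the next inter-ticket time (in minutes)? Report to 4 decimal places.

3.1093

With a Gamma(shape α, rate β) prior on the exponential rate λ, the posterior after n observations with total T = Σxᵢ is Gamma(α+n, β+T).
Sum of observations T = 26.55 minutes; n = 11.
Posterior: Gamma(2.08+11, 11.01+26.55) = Gamma(13.08, 37.56).
The predictive distribution for the next observation is Lomax; its mean is β/(α−1) = 37.56/12.08 = 3.1093.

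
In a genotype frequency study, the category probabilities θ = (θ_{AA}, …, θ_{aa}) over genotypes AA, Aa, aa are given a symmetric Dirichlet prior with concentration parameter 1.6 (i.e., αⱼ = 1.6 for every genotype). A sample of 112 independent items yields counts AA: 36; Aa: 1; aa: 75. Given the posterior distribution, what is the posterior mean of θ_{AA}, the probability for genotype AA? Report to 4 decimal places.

The Dirichlet prior is conjugate to the Multinomial likelihood: each posterior αⱼ = prior αⱼ + observed count nⱼ.
Posterior concentration: (37.6, 2.6, 76.6), total = 116.8.
E[θ_{AA}|data] = α_{AA}/Σα = 37.6/116.8 = 0.3219.

0.3219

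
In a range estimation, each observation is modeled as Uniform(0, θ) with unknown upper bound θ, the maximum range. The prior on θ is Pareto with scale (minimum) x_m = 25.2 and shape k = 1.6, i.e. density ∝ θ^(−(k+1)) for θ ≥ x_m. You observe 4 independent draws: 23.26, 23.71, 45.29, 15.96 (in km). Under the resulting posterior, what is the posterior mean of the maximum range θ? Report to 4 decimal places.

A Pareto(scale x_m, shape k) prior on the upper bound θ of Uniform(0, θ) is conjugate: posterior is Pareto(max(x_m, max xᵢ), k + n).
Sample maximum = 45.29; prior scale x_m = 25.2 → posterior scale = max = 45.29.
Posterior shape = 1.6 + 4 = 5.6.
E[θ|data] = k·x_m/(k−1) = 5.6·45.29/4.6 = 55.1357.

55.1357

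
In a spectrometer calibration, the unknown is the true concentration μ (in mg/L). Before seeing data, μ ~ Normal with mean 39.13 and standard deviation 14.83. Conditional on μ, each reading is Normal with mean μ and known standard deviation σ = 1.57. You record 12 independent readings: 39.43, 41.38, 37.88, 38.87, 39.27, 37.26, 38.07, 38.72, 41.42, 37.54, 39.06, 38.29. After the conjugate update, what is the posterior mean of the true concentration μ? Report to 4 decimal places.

38.9327

For Normal data with known variance σ², a Normal(μ₀, σ₀²) prior on μ is conjugate. Posterior precision = 1/σ₀² + n/σ²; posterior mean is the precision-weighted average of μ₀ and x̄.
Σxᵢ = 39.43 + 41.38 + 37.88 + 38.87 + 39.27 + 37.26 + 38.07 + 38.72 + 41.42 + 37.54 + 39.06 + 38.29 = 467.19, so n·x̄ = 467.19.
σ₀² = 14.83² = 219.9289, σ² = 1.57² = 2.4649; σ² + n·σ₀² = 2.4649 + 12·219.9289 = 2641.6117.
Posterior mean = (μ₀/σ₀² + n·x̄/σ²)/(1/σ₀² + n/σ²) = (σ²·μ₀ + σ₀²·n·x̄)/(σ² + n·σ₀²) = (2.4649·39.13 + 219.9289·467.19)/2641.6117 = 102845.034328/2641.6117 = 38.9327.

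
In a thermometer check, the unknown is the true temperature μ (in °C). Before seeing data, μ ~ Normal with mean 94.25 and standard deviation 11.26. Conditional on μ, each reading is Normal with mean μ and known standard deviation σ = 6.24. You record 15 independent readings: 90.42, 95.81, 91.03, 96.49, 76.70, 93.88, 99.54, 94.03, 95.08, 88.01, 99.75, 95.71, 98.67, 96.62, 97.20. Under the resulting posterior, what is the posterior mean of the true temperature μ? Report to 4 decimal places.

93.9358

For Normal data with known variance σ², a Normal(μ₀, σ₀²) prior on μ is conjugate. Posterior precision = 1/σ₀² + n/σ²; posterior mean is the precision-weighted average of μ₀ and x̄.
Σxᵢ = 90.42 + 95.81 + 91.03 + 96.49 + 76.70 + 93.88 + 99.54 + 94.03 + 95.08 + 88.01 + 99.75 + 95.71 + 98.67 + 96.62 + 97.20 = 1408.94, so n·x̄ = 1408.94.
σ₀² = 11.26² = 126.7876, σ² = 6.24² = 38.9376; σ² + n·σ₀² = 38.9376 + 15·126.7876 = 1940.7516.
Posterior mean = (μ₀/σ₀² + n·x̄/σ²)/(1/σ₀² + n/σ²) = (σ²·μ₀ + σ₀²·n·x̄)/(σ² + n·σ₀²) = (38.9376·94.25 + 126.7876·1408.94)/1940.7516 = 182305.989944/1940.7516 = 93.9358.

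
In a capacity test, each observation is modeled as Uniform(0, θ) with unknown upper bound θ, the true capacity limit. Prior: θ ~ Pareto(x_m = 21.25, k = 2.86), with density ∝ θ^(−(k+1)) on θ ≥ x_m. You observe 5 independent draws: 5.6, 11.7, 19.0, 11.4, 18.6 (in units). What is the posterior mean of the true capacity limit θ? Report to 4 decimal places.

A Pareto(scale x_m, shape k) prior on the upper bound θ of Uniform(0, θ) is conjugate: posterior is Pareto(max(x_m, max xᵢ), k + n).
Sample maximum = 19.0; prior scale x_m = 21.25 → posterior scale = max = 21.25.
Posterior shape = 2.86 + 5 = 7.86.
E[θ|data] = k·x_m/(k−1) = 7.86·21.25/6.86 = 24.3477.

24.3477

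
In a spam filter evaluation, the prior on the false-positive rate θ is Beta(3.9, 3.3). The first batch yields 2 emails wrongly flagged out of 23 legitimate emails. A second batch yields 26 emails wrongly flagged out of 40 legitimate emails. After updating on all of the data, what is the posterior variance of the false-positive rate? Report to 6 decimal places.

The Beta prior is conjugate to a Binomial/Bernoulli likelihood; the update adds successes to α and failures to β.
After batch 1: Beta(3.9+2, 3.3+21) = Beta(5.9, 24.3).
After batch 2: Beta(5.9+26, 24.3+14) = Beta(31.9, 38.3).
Var = αβ/((α+β)²(α+β+1)) = 31.9·38.3/(70.2²·71.2) = 0.003482.

0.003482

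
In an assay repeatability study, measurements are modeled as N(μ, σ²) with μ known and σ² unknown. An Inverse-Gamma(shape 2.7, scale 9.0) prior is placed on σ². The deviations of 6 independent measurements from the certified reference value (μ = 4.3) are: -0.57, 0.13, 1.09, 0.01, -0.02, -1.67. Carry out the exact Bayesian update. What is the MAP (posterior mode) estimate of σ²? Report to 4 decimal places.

1.6656

With known mean μ and an Inverse-Gamma(α, β) prior on σ², the Normal likelihood is conjugate: posterior is Inv-Gamma(α + n/2, β + Σ(xᵢ−μ)²/2).
Σ(xᵢ−μ)² = (-0.57)² + (0.13)² + (1.09)² + (0.01)² + (-0.02)² + (-1.67)² = 4.3193.
Posterior: Inv-Gamma(2.7 + 6/2, 9.0 + 4.3193/2) = Inv-Gamma(5.70, 11.15965).
Mode = β/(α+1) = 11.15965/6.70 = 1.6656.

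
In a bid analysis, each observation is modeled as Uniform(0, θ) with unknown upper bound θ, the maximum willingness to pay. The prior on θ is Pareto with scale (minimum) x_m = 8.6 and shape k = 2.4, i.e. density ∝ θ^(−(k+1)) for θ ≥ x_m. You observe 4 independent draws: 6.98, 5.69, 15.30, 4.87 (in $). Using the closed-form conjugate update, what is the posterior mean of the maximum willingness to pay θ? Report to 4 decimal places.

A Pareto(scale x_m, shape k) prior on the upper bound θ of Uniform(0, θ) is conjugate: posterior is Pareto(max(x_m, max xᵢ), k + n).
Sample maximum = 15.30; prior scale x_m = 8.6 → posterior scale = max = 15.30.
Posterior shape = 2.4 + 4 = 6.4.
E[θ|data] = k·x_m/(k−1) = 6.4·15.30/5.4 = 18.1333.

18.1333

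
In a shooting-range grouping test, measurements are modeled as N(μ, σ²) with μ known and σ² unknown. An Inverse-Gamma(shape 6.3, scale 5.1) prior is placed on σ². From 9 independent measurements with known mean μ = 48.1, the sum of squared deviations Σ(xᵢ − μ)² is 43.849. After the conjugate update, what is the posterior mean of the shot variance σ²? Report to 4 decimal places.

With known mean μ and an Inverse-Gamma(α, β) prior on σ², the Normal likelihood is conjugate: posterior is Inv-Gamma(α + n/2, β + Σ(xᵢ−μ)²/2).
Posterior: Inv-Gamma(6.3 + 9/2, 5.1 + 43.849/2) = Inv-Gamma(10.80, 27.0245).
E[σ²|data] = β/(α−1) = 27.0245/9.80 = 2.7576.

2.7576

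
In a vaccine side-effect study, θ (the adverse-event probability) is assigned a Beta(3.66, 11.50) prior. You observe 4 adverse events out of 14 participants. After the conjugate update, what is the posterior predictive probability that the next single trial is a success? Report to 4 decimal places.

The Beta prior is conjugate to a Binomial/Bernoulli likelihood; the update adds successes to α and failures to β.
Posterior: Beta(α+k, β+n−k) = Beta(3.66+4, 11.50+10) = Beta(7.66, 21.50).
For a single future Bernoulli trial, P(success | data) = α/(α+β) = 0.2627.

0.2627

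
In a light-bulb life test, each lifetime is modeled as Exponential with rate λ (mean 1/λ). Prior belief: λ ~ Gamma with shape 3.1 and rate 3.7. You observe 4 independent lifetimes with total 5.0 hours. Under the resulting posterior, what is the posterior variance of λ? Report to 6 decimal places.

0.093804

With a Gamma(shape α, rate β) prior on the exponential rate λ, the posterior after n observations with total T = Σxᵢ is Gamma(α+n, β+T).
Posterior: Gamma(3.1+4, 3.7+5.0) = Gamma(7.1, 8.7).
Var = α/β² = 0.093804.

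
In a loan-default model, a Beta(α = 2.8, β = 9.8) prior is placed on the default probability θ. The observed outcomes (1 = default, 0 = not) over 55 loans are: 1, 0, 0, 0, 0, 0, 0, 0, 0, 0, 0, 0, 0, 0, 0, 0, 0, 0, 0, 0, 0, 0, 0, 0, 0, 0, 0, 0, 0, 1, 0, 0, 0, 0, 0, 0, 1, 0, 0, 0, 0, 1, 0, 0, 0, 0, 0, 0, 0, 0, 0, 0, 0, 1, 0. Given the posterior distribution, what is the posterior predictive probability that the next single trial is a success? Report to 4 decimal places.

0.1154

The Beta prior is conjugate to a Binomial/Bernoulli likelihood; the update adds successes to α and failures to β.
Posterior: Beta(α+k, β+n−k) = Beta(2.8+5, 9.8+50) = Beta(7.8, 59.8).
For a single future Bernoulli trial, P(success | data) = α/(α+β) = 0.1154.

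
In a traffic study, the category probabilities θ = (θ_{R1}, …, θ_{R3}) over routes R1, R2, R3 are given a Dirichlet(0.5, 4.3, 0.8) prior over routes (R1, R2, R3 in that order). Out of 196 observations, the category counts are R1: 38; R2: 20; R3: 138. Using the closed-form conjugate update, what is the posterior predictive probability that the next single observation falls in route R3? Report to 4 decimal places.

The Dirichlet prior is conjugate to the Multinomial likelihood: each posterior αⱼ = prior αⱼ + observed count nⱼ.
Posterior concentration: (38.5, 24.3, 138.8), total = 201.6.
P(next = R3 | data) = α_{R3}/Σα = 0.6885.

0.6885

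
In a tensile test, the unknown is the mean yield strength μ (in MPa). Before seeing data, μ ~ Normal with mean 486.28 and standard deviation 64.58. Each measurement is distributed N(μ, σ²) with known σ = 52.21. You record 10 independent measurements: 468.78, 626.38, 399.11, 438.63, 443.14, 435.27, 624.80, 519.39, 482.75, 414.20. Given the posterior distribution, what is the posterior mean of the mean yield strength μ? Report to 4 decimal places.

For Normal data with known variance σ², a Normal(μ₀, σ₀²) prior on μ is conjugate. Posterior precision = 1/σ₀² + n/σ²; posterior mean is the precision-weighted average of μ₀ and x̄.
Σxᵢ = 468.78 + 626.38 + 399.11 + 438.63 + 443.14 + 435.27 + 624.80 + 519.39 + 482.75 + 414.20 = 4852.45, so n·x̄ = 4852.45.
σ₀² = 64.58² = 4170.5764, σ² = 52.21² = 2725.8841; σ² + n·σ₀² = 2725.8841 + 10·4170.5764 = 44431.6481.
Posterior mean = (μ₀/σ₀² + n·x̄/σ²)/(1/σ₀² + n/σ²) = (σ²·μ₀ + σ₀²·n·x̄)/(σ² + n·σ₀²) = (2725.8841·486.28 + 4170.5764·4852.45)/44431.6481 = 21563056.372328/44431.6481 = 485.3085.

485.3085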